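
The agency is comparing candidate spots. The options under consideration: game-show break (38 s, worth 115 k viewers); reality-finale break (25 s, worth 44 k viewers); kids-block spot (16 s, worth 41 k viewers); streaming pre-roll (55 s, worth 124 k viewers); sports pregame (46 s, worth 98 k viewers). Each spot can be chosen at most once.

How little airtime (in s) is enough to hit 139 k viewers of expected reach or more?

54

Look for the lowest-airtime combination reaching 139.
game-show break + kids-block spot reaches 156 using 54 s.
Any bundle with less than 54 s falls short of 139.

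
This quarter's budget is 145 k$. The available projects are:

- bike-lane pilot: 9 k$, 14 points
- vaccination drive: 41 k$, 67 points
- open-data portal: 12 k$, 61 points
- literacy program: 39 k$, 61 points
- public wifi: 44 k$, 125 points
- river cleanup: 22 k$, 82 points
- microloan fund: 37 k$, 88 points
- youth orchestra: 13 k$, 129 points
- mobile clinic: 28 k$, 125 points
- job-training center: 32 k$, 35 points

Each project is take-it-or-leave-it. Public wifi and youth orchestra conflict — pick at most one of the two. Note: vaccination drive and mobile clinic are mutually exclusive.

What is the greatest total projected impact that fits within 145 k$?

520

By projected impact per k$: youth orchestra 9.92, open-data portal 5.08, mobile clinic 4.46 lead.
Taking open-data portal + river cleanup + microloan fund + youth orchestra + mobile clinic + job-training center: 144 k$ used, 520 in projected impact.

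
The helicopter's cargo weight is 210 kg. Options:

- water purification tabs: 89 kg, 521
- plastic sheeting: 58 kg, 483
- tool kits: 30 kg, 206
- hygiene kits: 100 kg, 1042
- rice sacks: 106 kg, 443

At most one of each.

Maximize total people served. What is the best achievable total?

Best packing: plastic sheeting + tool kits + hygiene kits — 188 kg, 1731 total.
Nothing else within 210 kg beats 1731.

1731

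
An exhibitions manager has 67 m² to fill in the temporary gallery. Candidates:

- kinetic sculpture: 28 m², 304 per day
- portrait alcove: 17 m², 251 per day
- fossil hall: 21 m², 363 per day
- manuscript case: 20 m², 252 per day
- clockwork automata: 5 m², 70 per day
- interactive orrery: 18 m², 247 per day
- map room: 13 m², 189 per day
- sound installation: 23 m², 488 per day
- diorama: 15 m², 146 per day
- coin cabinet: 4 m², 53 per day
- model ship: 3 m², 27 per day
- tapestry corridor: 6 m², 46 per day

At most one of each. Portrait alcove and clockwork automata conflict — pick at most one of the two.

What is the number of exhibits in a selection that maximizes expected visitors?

4

The maximum expected visitors within 67 m² is 1168.
One optimal bundle: fossil hall + clockwork automata + interactive orrery + sound installation (67 m²).
All optima have 4 exhibits.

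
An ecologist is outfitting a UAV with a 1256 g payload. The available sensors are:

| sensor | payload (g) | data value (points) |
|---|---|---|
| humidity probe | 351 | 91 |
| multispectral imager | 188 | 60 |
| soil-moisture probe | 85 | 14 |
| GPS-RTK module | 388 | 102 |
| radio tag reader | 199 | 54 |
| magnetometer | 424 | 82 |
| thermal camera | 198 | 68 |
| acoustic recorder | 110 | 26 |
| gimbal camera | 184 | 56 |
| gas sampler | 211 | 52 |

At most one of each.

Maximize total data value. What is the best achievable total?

355

Density check — thermal camera 0.34, multispectral imager 0.32, gimbal camera 0.30, radio tag reader 0.27 are the best per g.
Taking the top-ratio sensors first gives multispectral imager + soil-moisture probe + GPS-RTK module + radio tag reader + thermal camera + gimbal camera for 354 (1242 g).
Replace soil-moisture probe and GPS-RTK module with humidity probe + acoustic recorder: the trade gains 1 net, giving 355 at 1230 g.
Runner-up multispectral imager + soil-moisture probe + GPS-RTK module + radio tag reader + thermal camera + gimbal camera tops out at 354.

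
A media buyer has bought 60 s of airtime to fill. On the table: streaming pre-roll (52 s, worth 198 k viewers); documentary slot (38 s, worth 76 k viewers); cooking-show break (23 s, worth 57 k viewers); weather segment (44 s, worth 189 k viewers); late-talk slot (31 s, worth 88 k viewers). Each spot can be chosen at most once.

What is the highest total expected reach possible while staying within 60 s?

Density check — weather segment 4.30, streaming pre-roll 3.81, late-talk slot 2.84, cooking-show break 2.48 are the best per s.
A density-first pass picks weather segment — 189 at 44 s.
Replace weather segment with streaming pre-roll: the trade gains 9 net, giving 198 at 52 s.
Next best is weather segment at 189 (44 s) — short by 9.

198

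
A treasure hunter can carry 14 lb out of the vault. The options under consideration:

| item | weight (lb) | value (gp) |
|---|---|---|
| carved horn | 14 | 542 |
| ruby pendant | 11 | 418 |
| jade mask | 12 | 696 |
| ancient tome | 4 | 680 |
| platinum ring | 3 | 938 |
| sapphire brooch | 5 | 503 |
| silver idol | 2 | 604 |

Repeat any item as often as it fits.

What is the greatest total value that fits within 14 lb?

Taking 4×platinum ring + silver idol: 14 lb used, 4356 in value.
That's the maximum — no swap from here does better than 4356.

4356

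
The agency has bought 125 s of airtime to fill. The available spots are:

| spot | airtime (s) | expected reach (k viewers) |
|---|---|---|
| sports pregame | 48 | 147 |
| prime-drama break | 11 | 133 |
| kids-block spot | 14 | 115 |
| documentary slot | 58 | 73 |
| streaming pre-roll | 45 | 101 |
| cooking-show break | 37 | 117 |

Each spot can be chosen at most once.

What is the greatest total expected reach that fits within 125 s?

Ranking by ratio (expected reach/s): prime-drama break 12.09, kids-block spot 8.21, cooking-show break 3.16, sports pregame 3.06.
Best packing: sports pregame + prime-drama break + kids-block spot + cooking-show break — 110 s, 512 total.
The closest alternative, sports pregame + prime-drama break + kids-block spot + streaming pre-roll, reaches only 496.

512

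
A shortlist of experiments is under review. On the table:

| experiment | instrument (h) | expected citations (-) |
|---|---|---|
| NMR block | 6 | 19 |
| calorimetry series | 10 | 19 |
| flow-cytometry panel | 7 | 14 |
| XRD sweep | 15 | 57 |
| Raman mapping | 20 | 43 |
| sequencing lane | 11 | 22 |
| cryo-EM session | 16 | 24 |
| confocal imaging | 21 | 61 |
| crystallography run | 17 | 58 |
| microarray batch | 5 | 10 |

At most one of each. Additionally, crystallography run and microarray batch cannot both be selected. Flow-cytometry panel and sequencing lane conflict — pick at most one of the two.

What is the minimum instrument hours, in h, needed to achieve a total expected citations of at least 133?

Need the lightest bundle worth ≥ 133.
NMR block + XRD sweep + crystallography run: 134 expected citations at 38 h.
No combination under 38 h hits 133.

38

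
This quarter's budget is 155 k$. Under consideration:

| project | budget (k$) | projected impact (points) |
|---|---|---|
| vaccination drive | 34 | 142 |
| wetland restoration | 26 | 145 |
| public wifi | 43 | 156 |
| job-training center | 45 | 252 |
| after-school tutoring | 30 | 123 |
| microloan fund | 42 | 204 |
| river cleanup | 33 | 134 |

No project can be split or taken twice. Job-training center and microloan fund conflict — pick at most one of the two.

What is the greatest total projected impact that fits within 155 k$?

Vaccination drive + wetland restoration + public wifi + job-training center uses 148 of the 155 k$ and totals 695.
Runner-up wetland restoration + public wifi + job-training center + river cleanup tops out at 687.

695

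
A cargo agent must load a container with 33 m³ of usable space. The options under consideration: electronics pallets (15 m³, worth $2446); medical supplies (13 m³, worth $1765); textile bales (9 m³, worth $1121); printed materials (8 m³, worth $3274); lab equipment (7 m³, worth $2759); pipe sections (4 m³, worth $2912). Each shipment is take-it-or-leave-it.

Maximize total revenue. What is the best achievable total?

Ranking by ratio (revenue/m³): pipe sections 728.00, printed materials 409.25, lab equipment 394.14.
Taking medical supplies + printed materials + lab equipment + pipe sections: 32 m³ used, 10710 in revenue.
Next best is textile bales + printed materials + lab equipment + pipe sections at 10066 (28 m³) — short by 644.

10710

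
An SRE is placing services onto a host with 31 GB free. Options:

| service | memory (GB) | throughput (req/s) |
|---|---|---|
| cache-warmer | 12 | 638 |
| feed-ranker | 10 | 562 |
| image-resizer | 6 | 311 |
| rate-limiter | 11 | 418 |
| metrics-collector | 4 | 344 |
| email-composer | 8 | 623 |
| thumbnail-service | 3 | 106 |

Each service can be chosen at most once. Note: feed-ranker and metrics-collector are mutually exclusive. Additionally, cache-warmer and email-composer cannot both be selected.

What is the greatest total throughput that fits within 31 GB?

Density check — metrics-collector 86.00, email-composer 77.88, feed-ranker 56.20, cache-warmer 53.17 are the best per GB.
Best packing: image-resizer + rate-limiter + metrics-collector + email-composer — 29 GB, 1696 total.
Next best is cache-warmer + feed-ranker + image-resizer + thumbnail-service at 1617 (31 GB) — short by 79.

1696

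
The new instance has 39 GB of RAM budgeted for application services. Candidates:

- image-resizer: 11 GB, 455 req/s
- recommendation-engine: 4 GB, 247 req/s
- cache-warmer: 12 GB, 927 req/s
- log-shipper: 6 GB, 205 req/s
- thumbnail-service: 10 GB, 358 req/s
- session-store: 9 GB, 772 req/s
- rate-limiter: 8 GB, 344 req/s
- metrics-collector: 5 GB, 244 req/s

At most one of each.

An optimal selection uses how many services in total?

Optimal total is 2534.
For example recommendation-engine + cache-warmer + session-store + rate-limiter + metrics-collector achieves it, using 38 GB.
All optima have 5 services.

5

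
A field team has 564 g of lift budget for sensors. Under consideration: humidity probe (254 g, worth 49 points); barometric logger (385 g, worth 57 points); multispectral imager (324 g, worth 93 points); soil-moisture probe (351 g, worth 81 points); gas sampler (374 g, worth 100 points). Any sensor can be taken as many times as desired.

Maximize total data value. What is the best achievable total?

100

Filling by ratio: multispectral imager for 93, with 240 g left unused.
Dropping multispectral imager frees 324 g; slotting in gas sampler (374 g) lifts the total to 100 at 374 g.
No other feasible combination exceeds 100.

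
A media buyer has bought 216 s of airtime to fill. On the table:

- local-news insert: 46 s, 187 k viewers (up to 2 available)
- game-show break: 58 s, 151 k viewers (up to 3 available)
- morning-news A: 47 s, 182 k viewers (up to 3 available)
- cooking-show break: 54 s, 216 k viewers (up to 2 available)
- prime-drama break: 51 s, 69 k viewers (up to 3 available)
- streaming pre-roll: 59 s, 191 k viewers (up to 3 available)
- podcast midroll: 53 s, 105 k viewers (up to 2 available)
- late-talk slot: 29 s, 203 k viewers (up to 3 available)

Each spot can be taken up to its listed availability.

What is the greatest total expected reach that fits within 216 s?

Ranking by ratio (expected reach/s): late-talk slot 7.00, local-news insert 4.07, cooking-show break 4.00, morning-news A 3.87.
Greedy by ratio would take 2×local-news insert + 3×late-talk slot: 179 s used, total 983.
The 92 s tied up in 2×local-news insert is better spent on 2×cooking-show break — total rises to 1041 (195 s).
No other feasible combination exceeds 1041.

1041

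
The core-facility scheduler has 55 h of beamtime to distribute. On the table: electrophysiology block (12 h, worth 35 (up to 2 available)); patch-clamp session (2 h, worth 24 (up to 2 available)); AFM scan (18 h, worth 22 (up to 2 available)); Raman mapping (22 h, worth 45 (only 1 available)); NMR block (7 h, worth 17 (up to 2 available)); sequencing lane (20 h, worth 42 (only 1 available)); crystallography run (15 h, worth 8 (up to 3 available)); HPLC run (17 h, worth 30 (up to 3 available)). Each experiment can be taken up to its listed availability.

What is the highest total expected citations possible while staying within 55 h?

A density-first pass picks 2×electrophysiology block + 2×patch-clamp session + 2×NMR block — 152 at 42 h.
The 7 h tied up in NMR block is better spent on sequencing lane — total rises to 177 (55 h).

177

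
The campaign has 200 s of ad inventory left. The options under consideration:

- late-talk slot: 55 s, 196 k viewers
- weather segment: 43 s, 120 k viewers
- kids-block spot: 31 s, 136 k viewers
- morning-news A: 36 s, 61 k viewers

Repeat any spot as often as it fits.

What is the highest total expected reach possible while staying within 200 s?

816

Density check — kids-block spot 4.39, late-talk slot 3.56, weather segment 2.79 are the best per s.
Taking 6×kids-block spot: 186 s used, 816 in expected reach.
No other feasible combination exceeds 816.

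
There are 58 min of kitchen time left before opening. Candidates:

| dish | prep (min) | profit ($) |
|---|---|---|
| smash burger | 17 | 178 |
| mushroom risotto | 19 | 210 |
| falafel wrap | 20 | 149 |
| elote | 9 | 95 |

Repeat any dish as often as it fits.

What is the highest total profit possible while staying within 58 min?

630

By profit per min: mushroom risotto 11.05, elote 10.56, smash burger 10.47, falafel wrap 7.45 lead.
The ratio ordering already packs tightly: 3×mushroom risotto, 57 min, 630.
No other feasible combination exceeds 630.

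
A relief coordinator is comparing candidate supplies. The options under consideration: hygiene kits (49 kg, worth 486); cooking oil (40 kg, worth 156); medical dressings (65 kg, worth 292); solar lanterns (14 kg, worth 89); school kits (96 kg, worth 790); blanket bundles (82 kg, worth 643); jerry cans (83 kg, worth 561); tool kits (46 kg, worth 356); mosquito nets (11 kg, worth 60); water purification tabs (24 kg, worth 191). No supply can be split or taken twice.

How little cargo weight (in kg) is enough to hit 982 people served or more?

Look for the lowest-cargo combination reaching 982.
hygiene kits + tool kits + water purification tabs: 1033 people served at 119 kg.
No combination under 119 kg hits 982.

119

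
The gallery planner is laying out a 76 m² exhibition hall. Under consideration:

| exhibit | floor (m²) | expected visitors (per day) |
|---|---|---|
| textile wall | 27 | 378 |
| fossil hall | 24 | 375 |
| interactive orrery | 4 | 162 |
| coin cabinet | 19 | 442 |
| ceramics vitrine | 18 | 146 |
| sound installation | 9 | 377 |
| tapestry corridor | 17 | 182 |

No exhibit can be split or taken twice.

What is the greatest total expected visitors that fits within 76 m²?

Density check — sound installation 41.89, interactive orrery 40.50, coin cabinet 23.26 are the best per m².
Taking the top-ratio exhibits first gives fossil hall + interactive orrery + coin cabinet + sound installation + tapestry corridor for 1538 (73 m²).
Dropping fossil hall frees 24 m²; slotting in textile wall (27 m²) lifts the total to 1541 at 76 m².
Nothing else within 76 m² beats 1541.

1541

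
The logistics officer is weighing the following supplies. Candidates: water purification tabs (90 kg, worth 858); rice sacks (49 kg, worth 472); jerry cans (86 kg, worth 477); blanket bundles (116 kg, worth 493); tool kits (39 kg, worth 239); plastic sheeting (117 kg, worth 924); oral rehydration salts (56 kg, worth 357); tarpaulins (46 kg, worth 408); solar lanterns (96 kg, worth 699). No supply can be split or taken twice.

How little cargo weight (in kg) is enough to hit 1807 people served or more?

224

Look for the lowest-cargo combination reaching 1807.
water purification tabs + rice sacks + tool kits + tarpaulins reaches 1977 using 224 kg.
No combination under 224 kg hits 1807.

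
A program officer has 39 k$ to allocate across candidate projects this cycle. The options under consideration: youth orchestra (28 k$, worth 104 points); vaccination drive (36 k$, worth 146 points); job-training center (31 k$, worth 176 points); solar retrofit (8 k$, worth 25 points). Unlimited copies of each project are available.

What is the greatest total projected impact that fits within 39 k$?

201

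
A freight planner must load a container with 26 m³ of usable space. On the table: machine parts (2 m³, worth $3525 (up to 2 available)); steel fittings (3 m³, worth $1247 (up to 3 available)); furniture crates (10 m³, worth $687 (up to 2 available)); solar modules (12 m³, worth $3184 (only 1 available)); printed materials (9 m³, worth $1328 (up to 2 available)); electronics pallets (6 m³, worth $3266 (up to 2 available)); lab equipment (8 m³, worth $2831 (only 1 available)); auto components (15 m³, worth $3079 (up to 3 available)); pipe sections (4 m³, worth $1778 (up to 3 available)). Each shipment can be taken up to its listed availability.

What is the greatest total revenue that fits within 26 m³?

17854

Greedy by ratio would take 2×machine parts + 2×electronics pallets + 2×pipe sections: 24 m³ used, total 17138.
The 4 m³ tied up in pipe sections is better spent on 2×steel fittings — total rises to 17854 (26 m³).
Nothing else within 26 m³ beats 17854.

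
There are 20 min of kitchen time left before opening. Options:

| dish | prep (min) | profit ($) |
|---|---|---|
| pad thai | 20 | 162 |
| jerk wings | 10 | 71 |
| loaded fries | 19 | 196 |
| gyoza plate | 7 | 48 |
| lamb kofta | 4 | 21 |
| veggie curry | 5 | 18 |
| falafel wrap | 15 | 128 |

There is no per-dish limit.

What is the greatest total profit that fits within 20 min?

196

Density check — loaded fries 10.32, falafel wrap 8.53, pad thai 8.10 are the best per min.
Taking loaded fries: 19 min used, 196 in profit.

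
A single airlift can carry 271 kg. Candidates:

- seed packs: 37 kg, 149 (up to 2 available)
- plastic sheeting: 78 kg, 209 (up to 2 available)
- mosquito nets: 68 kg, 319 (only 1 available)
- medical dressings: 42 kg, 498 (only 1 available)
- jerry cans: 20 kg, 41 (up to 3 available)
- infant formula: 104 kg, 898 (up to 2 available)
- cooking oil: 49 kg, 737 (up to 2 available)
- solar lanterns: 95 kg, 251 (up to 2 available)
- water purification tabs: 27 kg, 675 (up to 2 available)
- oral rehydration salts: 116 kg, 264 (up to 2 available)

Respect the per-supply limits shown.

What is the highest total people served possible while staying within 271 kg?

3722

A density-first pass picks mosquito nets + medical dressings + 2×cooking oil + 2×water purification tabs — 3641 at 262 kg.
Dropping mosquito nets and medical dressings frees 110 kg; slotting in infant formula (104 kg) lifts the total to 3722 at 256 kg.
No other feasible combination exceeds 3722.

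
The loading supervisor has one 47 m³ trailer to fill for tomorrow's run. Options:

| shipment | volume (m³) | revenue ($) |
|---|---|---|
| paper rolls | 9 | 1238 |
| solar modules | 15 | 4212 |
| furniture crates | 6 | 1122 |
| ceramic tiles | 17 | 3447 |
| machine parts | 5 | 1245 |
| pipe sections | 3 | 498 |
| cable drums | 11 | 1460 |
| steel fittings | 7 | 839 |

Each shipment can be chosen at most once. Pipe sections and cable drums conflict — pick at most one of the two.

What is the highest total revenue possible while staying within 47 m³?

10524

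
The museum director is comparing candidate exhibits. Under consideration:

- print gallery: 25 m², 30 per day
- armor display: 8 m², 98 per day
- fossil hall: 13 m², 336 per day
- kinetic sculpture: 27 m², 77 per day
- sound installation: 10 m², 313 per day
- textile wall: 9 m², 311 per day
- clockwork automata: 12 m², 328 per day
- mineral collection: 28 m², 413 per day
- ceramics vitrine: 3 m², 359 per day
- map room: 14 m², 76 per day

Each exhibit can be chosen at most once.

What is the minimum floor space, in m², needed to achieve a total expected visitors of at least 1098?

Need the lightest bundle worth ≥ 1098.
armor display + fossil hall + textile wall + ceramics vitrine reaches 1104 using 33 m².
Any bundle with less than 33 m² falls short of 1098.

33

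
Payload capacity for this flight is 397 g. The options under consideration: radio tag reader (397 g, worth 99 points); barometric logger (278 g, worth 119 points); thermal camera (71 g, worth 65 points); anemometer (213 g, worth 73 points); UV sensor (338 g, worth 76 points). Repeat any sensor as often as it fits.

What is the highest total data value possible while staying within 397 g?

325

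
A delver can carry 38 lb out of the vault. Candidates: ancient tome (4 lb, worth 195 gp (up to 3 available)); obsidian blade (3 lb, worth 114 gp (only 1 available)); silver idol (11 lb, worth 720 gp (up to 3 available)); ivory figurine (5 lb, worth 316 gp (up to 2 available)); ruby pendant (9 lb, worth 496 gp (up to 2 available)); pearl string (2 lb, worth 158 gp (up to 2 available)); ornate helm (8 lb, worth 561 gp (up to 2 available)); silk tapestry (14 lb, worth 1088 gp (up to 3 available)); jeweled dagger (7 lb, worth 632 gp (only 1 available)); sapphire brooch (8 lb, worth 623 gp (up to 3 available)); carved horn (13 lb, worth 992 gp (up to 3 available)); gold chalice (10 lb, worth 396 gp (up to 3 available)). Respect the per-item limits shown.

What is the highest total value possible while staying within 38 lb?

3028

Greedy by ratio would take obsidian blade + 2×pearl string + jeweled dagger + 3×sapphire brooch: 38 lb used, total 2931.
Replace obsidian blade and pearl string and sapphire brooch with carved horn: the trade gains 97 net, giving 3028 at 38 lb.
No other feasible combination exceeds 3028.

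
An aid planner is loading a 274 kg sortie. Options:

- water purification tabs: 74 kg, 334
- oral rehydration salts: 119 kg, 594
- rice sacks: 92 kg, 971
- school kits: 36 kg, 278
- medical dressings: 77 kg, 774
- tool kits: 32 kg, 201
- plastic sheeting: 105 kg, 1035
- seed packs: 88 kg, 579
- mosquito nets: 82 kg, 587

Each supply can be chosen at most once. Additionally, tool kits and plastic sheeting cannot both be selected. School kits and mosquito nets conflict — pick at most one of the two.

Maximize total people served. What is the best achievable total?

Ranking by ratio (people served/kg): rice sacks 10.55, medical dressings 10.05, plastic sheeting 9.86, school kits 7.72.
Taking rice sacks + medical dressings + plastic sheeting: 274 kg used, 2780 in people served.
The closest alternative, medical dressings + plastic sheeting + mosquito nets, reaches only 2396.

2780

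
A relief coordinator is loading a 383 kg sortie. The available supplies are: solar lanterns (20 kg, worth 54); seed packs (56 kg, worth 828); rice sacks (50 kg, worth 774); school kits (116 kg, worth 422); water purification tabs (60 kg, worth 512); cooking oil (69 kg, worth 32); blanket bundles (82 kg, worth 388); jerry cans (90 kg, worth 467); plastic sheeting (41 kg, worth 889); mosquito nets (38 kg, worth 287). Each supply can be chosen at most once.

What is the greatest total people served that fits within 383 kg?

3858

Filling by ratio: solar lanterns + seed packs + rice sacks + water purification tabs + jerry cans + plastic sheeting + mosquito nets for 3811, with 28 kg left unused.
Dropping solar lanterns and mosquito nets frees 58 kg; slotting in blanket bundles (82 kg) lifts the total to 3858 at 379 kg.
The spare 4 kg is too small for any remaining supply, and no exchange beats 3858.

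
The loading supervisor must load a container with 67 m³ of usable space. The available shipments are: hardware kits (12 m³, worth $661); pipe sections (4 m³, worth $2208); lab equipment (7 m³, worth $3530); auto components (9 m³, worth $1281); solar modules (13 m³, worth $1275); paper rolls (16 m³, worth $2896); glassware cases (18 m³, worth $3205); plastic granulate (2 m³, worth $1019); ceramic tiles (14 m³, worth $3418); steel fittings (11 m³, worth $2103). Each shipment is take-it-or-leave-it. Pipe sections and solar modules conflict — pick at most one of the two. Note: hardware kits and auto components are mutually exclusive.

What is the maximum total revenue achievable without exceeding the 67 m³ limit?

Taking the top-ratio shipments first gives pipe sections + lab equipment + auto components + paper rolls + plastic granulate + ceramic tiles + steel fittings for 16455 (63 m³).
Replace paper rolls with glassware cases: the trade gains 309 net, giving 16764 at 65 m³.

16764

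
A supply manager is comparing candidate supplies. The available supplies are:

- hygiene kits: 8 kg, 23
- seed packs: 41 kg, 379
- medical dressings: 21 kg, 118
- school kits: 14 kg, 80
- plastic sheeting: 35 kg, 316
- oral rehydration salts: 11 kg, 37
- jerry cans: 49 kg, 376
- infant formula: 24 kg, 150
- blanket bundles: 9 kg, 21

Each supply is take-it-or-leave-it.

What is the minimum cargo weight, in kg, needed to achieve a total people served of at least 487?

62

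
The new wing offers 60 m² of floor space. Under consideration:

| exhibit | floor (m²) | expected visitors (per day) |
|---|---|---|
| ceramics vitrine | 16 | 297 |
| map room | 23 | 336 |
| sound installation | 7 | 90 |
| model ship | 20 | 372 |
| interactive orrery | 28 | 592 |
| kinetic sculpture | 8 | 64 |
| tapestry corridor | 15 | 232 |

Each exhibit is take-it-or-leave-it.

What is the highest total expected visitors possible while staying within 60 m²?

By expected visitors per m²: interactive orrery 21.14, model ship 18.60, ceramics vitrine 18.56, tapestry corridor 15.47 lead.
Taking the top-ratio exhibits first gives sound installation + model ship + interactive orrery for 1054 (55 m²).
Replace sound installation and model ship with ceramics vitrine + tapestry corridor: the trade gains 67 net, giving 1121 at 59 m².
No other feasible combination exceeds 1121.

1121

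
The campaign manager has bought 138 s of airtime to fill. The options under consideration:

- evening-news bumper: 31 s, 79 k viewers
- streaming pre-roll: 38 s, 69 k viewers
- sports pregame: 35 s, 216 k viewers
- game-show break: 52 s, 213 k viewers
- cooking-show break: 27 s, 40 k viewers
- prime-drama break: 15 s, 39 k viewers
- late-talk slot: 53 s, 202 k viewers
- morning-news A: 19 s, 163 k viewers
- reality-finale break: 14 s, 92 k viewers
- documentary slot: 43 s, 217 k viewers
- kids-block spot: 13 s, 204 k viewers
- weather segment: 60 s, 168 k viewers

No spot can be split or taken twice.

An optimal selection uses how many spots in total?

5

Best achievable expected reach is 892.
sports pregame + morning-news A + reality-finale break + documentary slot + kids-block spot hits 892 at 124 s.
Any selection reaching 892 contains exactly 5 spots.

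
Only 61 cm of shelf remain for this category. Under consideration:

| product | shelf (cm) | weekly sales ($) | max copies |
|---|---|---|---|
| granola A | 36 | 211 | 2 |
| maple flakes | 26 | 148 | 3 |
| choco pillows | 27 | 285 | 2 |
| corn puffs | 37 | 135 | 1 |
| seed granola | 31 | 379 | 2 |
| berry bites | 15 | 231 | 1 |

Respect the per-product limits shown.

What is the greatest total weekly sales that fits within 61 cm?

664

Ranking by ratio (weekly sales/cm): berry bites 15.40, seed granola 12.23, choco pillows 10.56.
Taking the top-ratio products first gives seed granola + berry bites for 610 (46 cm).
Replace berry bites with choco pillows: the trade gains 54 net, giving 664 at 58 cm.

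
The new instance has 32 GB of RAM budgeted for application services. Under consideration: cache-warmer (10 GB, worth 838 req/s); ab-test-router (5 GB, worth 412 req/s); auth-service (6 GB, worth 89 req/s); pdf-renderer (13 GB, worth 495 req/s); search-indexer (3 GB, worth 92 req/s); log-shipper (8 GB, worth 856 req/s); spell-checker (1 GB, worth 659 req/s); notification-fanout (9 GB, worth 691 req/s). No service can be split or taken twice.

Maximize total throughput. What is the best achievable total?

3136

By throughput per GB: spell-checker 659.00, log-shipper 107.00, cache-warmer 83.80 lead.
Taking the top-ratio services first gives cache-warmer + ab-test-router + search-indexer + log-shipper + spell-checker for 2857 (27 GB).
Dropping ab-test-router frees 5 GB; slotting in notification-fanout (9 GB) lifts the total to 3136 at 31 GB.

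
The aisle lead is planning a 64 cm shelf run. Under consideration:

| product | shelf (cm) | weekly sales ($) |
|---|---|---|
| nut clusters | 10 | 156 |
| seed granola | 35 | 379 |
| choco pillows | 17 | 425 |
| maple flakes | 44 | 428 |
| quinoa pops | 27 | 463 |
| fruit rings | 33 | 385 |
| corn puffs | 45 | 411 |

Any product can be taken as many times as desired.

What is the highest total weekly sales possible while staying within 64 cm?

1431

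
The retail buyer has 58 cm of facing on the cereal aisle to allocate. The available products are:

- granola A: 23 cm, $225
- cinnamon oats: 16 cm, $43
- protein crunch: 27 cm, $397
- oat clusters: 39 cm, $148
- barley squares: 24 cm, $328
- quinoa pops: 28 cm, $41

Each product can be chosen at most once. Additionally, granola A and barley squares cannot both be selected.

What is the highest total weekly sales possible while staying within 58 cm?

By weekly sales per cm: protein crunch 14.70, barley squares 13.67, granola A 9.78 lead.
Taking protein crunch + barley squares: 51 cm used, 725 in weekly sales.
The closest alternative, granola A + protein crunch, reaches only 622.

725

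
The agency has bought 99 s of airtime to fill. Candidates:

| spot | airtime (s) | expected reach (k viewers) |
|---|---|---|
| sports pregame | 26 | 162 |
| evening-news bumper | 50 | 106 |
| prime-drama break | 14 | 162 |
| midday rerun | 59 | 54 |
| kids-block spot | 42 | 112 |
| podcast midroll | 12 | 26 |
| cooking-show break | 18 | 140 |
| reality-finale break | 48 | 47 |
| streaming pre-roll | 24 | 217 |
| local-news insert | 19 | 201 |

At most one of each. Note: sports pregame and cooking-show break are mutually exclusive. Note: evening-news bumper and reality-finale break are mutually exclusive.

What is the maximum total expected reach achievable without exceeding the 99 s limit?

By expected reach per s: prime-drama break 11.57, local-news insert 10.58, streaming pre-roll 9.04 lead.
The ratio heuristic lands on prime-drama break + podcast midroll + cooking-show break + streaming pre-roll + local-news insert (746) but leaves 12 s idle.
Replace cooking-show break with sports pregame: the trade gains 22 net, giving 768 at 95 s.
The closest alternative, prime-drama break + podcast midroll + cooking-show break + streaming pre-roll + local-news insert, reaches only 746.

768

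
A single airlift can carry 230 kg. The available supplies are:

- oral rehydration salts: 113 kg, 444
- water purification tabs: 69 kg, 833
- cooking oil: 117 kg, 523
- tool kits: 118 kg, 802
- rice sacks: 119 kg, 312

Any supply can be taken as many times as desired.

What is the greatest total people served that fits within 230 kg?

The ratio ordering already packs tightly: 3×water purification tabs, 207 kg, 2499.
That's the maximum — no swap from here does better than 2499.

2499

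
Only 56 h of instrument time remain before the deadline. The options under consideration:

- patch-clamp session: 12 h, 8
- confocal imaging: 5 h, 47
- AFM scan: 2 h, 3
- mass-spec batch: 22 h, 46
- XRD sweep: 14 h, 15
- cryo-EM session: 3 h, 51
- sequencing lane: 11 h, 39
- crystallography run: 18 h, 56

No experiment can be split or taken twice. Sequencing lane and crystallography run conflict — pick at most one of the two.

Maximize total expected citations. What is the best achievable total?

203

Taking confocal imaging + AFM scan + mass-spec batch + cryo-EM session + crystallography run: 50 h used, 203 in expected citations.
Every other selection either busts 56 h or breaks a pairing rule or fails to beat 203.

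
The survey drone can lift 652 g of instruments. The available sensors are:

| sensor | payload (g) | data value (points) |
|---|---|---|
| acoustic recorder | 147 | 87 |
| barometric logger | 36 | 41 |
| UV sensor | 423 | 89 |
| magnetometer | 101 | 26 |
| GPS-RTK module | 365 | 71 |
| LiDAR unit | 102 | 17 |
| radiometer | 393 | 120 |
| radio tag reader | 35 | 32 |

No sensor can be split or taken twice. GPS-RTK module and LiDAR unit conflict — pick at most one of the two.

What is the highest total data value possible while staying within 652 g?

280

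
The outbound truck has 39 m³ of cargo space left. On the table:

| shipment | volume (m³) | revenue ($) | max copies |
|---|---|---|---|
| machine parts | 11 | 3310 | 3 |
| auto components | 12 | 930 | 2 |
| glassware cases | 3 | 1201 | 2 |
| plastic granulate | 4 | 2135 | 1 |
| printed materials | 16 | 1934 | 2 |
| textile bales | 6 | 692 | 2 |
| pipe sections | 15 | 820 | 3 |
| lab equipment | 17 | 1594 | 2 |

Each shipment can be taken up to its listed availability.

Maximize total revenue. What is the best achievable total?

Taking the top-ratio shipments first gives 2×machine parts + 2×glassware cases + plastic granulate + textile bales for 11849 (38 m³).
The 10 m³ tied up in plastic granulate and textile bales is better spent on machine parts — total rises to 12332 (39 m³).

12332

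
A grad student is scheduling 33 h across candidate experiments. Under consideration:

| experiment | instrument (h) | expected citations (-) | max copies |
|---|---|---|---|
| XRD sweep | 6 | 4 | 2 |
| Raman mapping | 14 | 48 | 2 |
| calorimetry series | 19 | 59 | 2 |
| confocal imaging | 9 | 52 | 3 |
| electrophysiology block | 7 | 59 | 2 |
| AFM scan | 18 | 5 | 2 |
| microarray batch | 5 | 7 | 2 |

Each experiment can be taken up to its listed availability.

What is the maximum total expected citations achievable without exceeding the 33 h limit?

222

By expected citations per h: electrophysiology block 8.43, confocal imaging 5.78, Raman mapping 3.43 lead.
The ratio ordering already packs tightly: 2×confocal imaging + 2×electrophysiology block, 32 h, 222.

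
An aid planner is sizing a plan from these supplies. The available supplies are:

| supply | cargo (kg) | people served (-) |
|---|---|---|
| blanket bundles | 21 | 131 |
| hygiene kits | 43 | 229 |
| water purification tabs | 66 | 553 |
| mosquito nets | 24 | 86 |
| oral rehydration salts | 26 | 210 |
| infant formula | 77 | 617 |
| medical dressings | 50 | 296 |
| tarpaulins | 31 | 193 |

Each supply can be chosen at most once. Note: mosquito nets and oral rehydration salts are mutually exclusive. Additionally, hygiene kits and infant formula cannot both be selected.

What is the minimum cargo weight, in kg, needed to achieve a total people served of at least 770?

Look for the lowest-cargo combination reaching 770.
Taking oral rehydration salts + infant formula gives 827 (≥ 770) for 103 kg.
No combination under 103 kg hits 770.

103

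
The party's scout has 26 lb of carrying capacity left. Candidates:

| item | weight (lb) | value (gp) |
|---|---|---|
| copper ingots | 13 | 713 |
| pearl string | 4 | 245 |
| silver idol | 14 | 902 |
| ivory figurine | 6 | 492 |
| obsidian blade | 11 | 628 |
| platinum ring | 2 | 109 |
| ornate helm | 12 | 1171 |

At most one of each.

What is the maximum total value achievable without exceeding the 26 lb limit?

2073

By value per lb: ornate helm 97.58, ivory figurine 82.00, silver idol 64.43 lead.
Taking the top-ratio items first gives pearl string + ivory figurine + platinum ring + ornate helm for 2017 (24 lb).
Replace pearl string and ivory figurine and platinum ring with silver idol: the trade gains 56 net, giving 2073 at 26 lb.
Nothing else within 26 lb beats 2073.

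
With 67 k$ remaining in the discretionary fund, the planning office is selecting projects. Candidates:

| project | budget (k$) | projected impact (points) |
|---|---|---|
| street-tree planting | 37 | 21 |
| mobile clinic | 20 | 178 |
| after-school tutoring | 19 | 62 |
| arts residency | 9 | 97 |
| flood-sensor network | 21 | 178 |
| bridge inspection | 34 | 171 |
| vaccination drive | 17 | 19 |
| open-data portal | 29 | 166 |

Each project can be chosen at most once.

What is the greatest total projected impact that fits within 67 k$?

By projected impact per k$: arts residency 10.78, mobile clinic 8.90, flood-sensor network 8.48, open-data portal 5.72 lead.
Taking mobile clinic + arts residency + flood-sensor network + vaccination drive: 67 k$ used, 472 in projected impact.
Runner-up mobile clinic + arts residency + flood-sensor network tops out at 453.

472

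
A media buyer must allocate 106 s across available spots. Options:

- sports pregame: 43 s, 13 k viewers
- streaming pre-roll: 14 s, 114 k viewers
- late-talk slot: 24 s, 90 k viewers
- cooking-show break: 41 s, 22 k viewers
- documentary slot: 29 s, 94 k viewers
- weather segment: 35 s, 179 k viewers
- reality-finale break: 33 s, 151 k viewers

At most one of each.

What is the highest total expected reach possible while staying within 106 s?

534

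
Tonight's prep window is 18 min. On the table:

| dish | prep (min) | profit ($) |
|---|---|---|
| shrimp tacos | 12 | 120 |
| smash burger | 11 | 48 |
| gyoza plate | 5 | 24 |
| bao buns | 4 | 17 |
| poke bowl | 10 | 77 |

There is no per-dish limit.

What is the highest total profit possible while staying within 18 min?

144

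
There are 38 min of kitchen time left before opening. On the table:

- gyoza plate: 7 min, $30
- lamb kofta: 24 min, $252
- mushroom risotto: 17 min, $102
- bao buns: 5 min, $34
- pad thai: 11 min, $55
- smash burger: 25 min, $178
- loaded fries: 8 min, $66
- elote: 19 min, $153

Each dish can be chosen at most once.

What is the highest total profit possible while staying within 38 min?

352

By profit per min: lamb kofta 10.50, loaded fries 8.25, elote 8.05, smash burger 7.12 lead.
Taking lamb kofta + bao buns + loaded fries: 37 min used, 352 in profit.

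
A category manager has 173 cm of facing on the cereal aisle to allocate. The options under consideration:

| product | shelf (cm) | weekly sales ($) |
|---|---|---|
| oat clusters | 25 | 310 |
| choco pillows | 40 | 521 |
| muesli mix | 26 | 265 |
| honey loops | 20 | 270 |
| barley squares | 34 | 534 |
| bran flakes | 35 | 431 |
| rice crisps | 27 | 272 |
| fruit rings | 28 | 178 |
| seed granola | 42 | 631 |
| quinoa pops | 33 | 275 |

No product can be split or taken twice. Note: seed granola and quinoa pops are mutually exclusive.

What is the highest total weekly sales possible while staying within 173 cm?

2387

Ranking by ratio (weekly sales/cm): barley squares 15.71, seed granola 15.02, honey loops 13.50, choco pillows 13.03.
Greedy by ratio would take oat clusters + choco pillows + honey loops + barley squares + seed granola: 161 cm used, total 2266.
Dropping oat clusters frees 25 cm; slotting in bran flakes (35 cm) lifts the total to 2387 at 171 cm.
Next best is oat clusters + choco pillows + barley squares + rice crisps + seed granola at 2268 (168 cm) — short by 119.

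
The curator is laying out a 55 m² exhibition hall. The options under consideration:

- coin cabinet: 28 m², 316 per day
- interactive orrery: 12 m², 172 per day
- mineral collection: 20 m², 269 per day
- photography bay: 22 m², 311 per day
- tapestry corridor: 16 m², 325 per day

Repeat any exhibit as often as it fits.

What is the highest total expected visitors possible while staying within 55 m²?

Best packing: 3×tapestry corridor — 48 m², 975 total.
No other feasible combination exceeds 975.

975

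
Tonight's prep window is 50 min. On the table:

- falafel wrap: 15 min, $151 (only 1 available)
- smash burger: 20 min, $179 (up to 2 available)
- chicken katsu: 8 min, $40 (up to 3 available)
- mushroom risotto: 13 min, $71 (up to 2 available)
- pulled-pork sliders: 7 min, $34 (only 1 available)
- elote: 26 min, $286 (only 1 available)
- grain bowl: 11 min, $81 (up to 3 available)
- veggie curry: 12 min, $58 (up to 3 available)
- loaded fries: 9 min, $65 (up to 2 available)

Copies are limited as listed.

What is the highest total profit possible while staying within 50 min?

The ratio ordering already packs tightly: falafel wrap + elote + loaded fries, 50 min, 502.
Nothing else within 50 min beats 502.

502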